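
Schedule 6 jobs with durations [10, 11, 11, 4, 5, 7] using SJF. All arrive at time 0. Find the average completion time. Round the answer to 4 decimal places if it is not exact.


SJF order (ascending): [4, 5, 7, 10, 11, 11]
Completion times:
  Job 1: burst=4, C=4
  Job 2: burst=5, C=9
  Job 3: burst=7, C=16
  Job 4: burst=10, C=26
  Job 5: burst=11, C=37
  Job 6: burst=11, C=48
Average completion = 140/6 = 23.3333

23.3333


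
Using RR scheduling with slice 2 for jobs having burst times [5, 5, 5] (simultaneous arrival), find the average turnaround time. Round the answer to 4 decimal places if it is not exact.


Time quantum = 2
Execution trace:
  J1 runs 2 units, time = 2
  J2 runs 2 units, time = 4
  J3 runs 2 units, time = 6
  J1 runs 2 units, time = 8
  J2 runs 2 units, time = 10
  J3 runs 2 units, time = 12
  J1 runs 1 units, time = 13
  J2 runs 1 units, time = 14
  J3 runs 1 units, time = 15
Finish times: [13, 14, 15]
Average turnaround = 42/3 = 14.0

14.0


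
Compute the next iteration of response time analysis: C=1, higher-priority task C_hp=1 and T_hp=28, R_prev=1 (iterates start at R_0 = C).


R_next = C + ceil(R_prev / T_hp) * C_hp
ceil(1 / 28) = ceil(0.0357) = 1
Interference = 1 * 1 = 1
R_next = 1 + 1 = 2

2


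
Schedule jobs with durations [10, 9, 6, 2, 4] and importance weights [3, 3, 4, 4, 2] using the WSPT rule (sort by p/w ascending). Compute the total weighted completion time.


Compute p/w ratios and sort ascending (WSPT): [(2, 4), (6, 4), (4, 2), (9, 3), (10, 3)]
Compute weighted completion times:
  Job (p=2,w=4): C=2, w*C=4*2=8
  Job (p=6,w=4): C=8, w*C=4*8=32
  Job (p=4,w=2): C=12, w*C=2*12=24
  Job (p=9,w=3): C=21, w*C=3*21=63
  Job (p=10,w=3): C=31, w*C=3*31=93
Total weighted completion time = 220

220


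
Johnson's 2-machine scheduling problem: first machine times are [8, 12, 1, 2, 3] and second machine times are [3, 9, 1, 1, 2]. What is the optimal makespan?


Apply Johnson's rule:
  Group 1 (a <= b): [(3, 1, 1)]
  Group 2 (a > b): [(2, 12, 9), (1, 8, 3), (5, 3, 2), (4, 2, 1)]
Optimal job order: [3, 2, 1, 5, 4]
Schedule:
  Job 3: M1 done at 1, M2 done at 2
  Job 2: M1 done at 13, M2 done at 22
  Job 1: M1 done at 21, M2 done at 25
  Job 5: M1 done at 24, M2 done at 27
  Job 4: M1 done at 26, M2 done at 28
Makespan = 28

28


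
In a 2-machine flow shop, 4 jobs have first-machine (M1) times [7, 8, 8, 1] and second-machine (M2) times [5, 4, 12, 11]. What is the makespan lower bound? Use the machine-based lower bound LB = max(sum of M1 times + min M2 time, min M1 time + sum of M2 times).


LB1 = sum(M1 times) + min(M2 times) = 24 + 4 = 28
LB2 = min(M1 times) + sum(M2 times) = 1 + 32 = 33
Lower bound = max(LB1, LB2) = max(28, 33) = 33

33


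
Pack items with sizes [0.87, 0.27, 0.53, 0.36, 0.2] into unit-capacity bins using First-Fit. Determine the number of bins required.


Place items sequentially using First-Fit:
  Item 0.87 -> new Bin 1
  Item 0.27 -> new Bin 2
  Item 0.53 -> Bin 2 (now 0.8)
  Item 0.36 -> new Bin 3
  Item 0.2 -> Bin 2 (now 1.0)
Total bins used = 3

3


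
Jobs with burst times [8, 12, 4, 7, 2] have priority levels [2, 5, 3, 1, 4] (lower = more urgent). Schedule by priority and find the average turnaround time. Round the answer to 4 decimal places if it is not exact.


Sort by priority (ascending = highest first):
Order: [(1, 7), (2, 8), (3, 4), (4, 2), (5, 12)]
Completion times:
  Priority 1, burst=7, C=7
  Priority 2, burst=8, C=15
  Priority 3, burst=4, C=19
  Priority 4, burst=2, C=21
  Priority 5, burst=12, C=33
Average turnaround = 95/5 = 19.0

19.0


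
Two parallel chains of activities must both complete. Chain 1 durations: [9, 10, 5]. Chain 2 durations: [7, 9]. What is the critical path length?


Path A total = 9 + 10 + 5 = 24
Path B total = 7 + 9 = 16
Critical path = longest path = max(24, 16) = 24

24


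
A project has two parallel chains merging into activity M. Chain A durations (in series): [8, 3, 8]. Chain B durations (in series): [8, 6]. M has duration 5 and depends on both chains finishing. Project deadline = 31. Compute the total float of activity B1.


Forward pass: ES(B1) = sum of predecessors on chain B = 0
EF = ES + duration = 0 + 8 = 8
Backward pass: LF(M) = deadline = 31; LS(M) = 31 - 5 = 26
LF(B1) = LS(M) - sum(successors on chain B) = 26 - 6 = 20
LS = LF - duration = 20 - 8 = 12
Total float = LS - ES = 12 - 0 = 12

12


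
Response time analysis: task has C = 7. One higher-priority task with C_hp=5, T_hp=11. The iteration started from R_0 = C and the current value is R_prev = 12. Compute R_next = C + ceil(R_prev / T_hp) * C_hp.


R_next = C + ceil(R_prev / T_hp) * C_hp
ceil(12 / 11) = ceil(1.0909) = 2
Interference = 2 * 5 = 10
R_next = 7 + 10 = 17

17


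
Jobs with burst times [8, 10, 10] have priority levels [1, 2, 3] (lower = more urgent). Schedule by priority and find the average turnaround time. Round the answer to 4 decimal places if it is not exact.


Sort by priority (ascending = highest first):
Order: [(1, 8), (2, 10), (3, 10)]
Completion times:
  Priority 1, burst=8, C=8
  Priority 2, burst=10, C=18
  Priority 3, burst=10, C=28
Average turnaround = 54/3 = 18.0

18.0


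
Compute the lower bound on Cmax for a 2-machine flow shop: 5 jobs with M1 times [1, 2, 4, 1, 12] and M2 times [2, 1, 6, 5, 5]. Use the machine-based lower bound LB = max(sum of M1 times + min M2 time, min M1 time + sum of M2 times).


LB1 = sum(M1 times) + min(M2 times) = 20 + 1 = 21
LB2 = min(M1 times) + sum(M2 times) = 1 + 19 = 20
Lower bound = max(LB1, LB2) = max(21, 20) = 21

21


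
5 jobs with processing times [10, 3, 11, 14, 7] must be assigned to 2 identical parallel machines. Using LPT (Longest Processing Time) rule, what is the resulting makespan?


Sort jobs in decreasing order (LPT): [14, 11, 10, 7, 3]
Assign each job to the least loaded machine:
  Machine 1: jobs [14, 7, 3], load = 24
  Machine 2: jobs [11, 10], load = 21
Makespan = max load = 24

24


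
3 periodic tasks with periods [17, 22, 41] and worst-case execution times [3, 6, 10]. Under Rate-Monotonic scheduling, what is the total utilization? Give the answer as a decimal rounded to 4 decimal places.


Compute individual utilizations (exact fractions):
  Task 1: C/T = 3/17 (approx. 0.1765)
  Task 2: C/T = 6/22 = 3/11 (approx. 0.2727)
  Task 3: C/T = 10/41 (approx. 0.2439)
Total utilization U = 3/17 + 3/11 + 10/41 = 5314/7667
Rounded to 4 decimal places: U = 0.6931
RM (Liu & Layland) bound for 3 tasks = 0.779763; compare with U = 5314/7667 (approx. 0.693100)
U <= bound, so schedulable by RM sufficient condition.

0.6931


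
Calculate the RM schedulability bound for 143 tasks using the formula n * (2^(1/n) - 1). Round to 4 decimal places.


Compute 2^(1/143) = 1.0048589497
Subtract 1: 1.0048589497 - 1 = 0.0048589497
Multiply by n: 143 * 0.0048589497 = 0.6948298071
Round to 4 dp: 0.6948

0.6948


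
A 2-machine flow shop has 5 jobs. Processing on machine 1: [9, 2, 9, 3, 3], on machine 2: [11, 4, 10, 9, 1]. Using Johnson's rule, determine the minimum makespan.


Apply Johnson's rule:
  Group 1 (a <= b): [(2, 2, 4), (4, 3, 9), (1, 9, 11), (3, 9, 10)]
  Group 2 (a > b): [(5, 3, 1)]
Optimal job order: [2, 4, 1, 3, 5]
Schedule:
  Job 2: M1 done at 2, M2 done at 6
  Job 4: M1 done at 5, M2 done at 15
  Job 1: M1 done at 14, M2 done at 26
  Job 3: M1 done at 23, M2 done at 36
  Job 5: M1 done at 26, M2 done at 37
Makespan = 37

37


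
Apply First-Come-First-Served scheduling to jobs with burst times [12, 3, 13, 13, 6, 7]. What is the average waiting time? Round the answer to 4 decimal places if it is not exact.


FCFS order (as given): [12, 3, 13, 13, 6, 7]
Waiting times:
  Job 1: wait = 0
  Job 2: wait = 12
  Job 3: wait = 15
  Job 4: wait = 28
  Job 5: wait = 41
  Job 6: wait = 47
Sum of waiting times = 143
Average waiting time = 143/6 = 23.8333

23.8333


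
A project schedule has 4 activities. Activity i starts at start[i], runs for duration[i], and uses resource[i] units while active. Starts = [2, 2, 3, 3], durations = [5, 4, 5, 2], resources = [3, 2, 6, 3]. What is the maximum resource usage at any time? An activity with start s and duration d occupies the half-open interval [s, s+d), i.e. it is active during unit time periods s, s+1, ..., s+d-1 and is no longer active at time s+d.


Each activity i is active on [start_i, start_i + duration_i).
Compute total resource usage per time slot:
  t=0: active resources = [], total = 0
  t=1: active resources = [], total = 0
  t=2: active resources = [3, 2], total = 5
  t=3: active resources = [3, 2, 6, 3], total = 14
  t=4: active resources = [3, 2, 6, 3], total = 14
  t=5: active resources = [3, 2, 6], total = 11
  t=6: active resources = [3, 6], total = 9
  t=7: active resources = [6], total = 6
Peak resource demand = 14

14


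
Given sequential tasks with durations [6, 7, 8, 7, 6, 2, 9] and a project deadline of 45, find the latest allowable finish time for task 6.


LF(activity 6) = deadline - sum of successor durations
Successors: activities 7 through 7 with durations [9]
Sum of successor durations = 9
LF = 45 - 9 = 36

36


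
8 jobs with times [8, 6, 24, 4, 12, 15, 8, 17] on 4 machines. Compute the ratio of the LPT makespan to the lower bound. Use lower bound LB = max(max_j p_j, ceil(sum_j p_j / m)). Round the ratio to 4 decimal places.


LPT order: [24, 17, 15, 12, 8, 8, 6, 4]
Machine loads after assignment: [24, 23, 23, 24]
LPT makespan = 24
Lower bound = max(max_job, ceil(total/4)) = max(24, 24) = 24
Ratio = 24 / 24 = 1.0

1.0


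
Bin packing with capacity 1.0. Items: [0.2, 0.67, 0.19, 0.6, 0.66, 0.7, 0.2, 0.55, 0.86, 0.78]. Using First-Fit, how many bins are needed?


Place items sequentially using First-Fit:
  Item 0.2 -> new Bin 1
  Item 0.67 -> Bin 1 (now 0.87)
  Item 0.19 -> new Bin 2
  Item 0.6 -> Bin 2 (now 0.79)
  Item 0.66 -> new Bin 3
  Item 0.7 -> new Bin 4
  Item 0.2 -> Bin 2 (now 0.99)
  Item 0.55 -> new Bin 5
  Item 0.86 -> new Bin 6
  Item 0.78 -> new Bin 7
Total bins used = 7

7


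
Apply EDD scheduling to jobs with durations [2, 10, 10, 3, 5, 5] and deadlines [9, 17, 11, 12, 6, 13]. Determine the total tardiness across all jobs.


Sort by due date (EDD order): [(5, 6), (2, 9), (10, 11), (3, 12), (5, 13), (10, 17)]
Compute completion times and tardiness:
  Job 1: p=5, d=6, C=5, tardiness=max(0,5-6)=0
  Job 2: p=2, d=9, C=7, tardiness=max(0,7-9)=0
  Job 3: p=10, d=11, C=17, tardiness=max(0,17-11)=6
  Job 4: p=3, d=12, C=20, tardiness=max(0,20-12)=8
  Job 5: p=5, d=13, C=25, tardiness=max(0,25-13)=12
  Job 6: p=10, d=17, C=35, tardiness=max(0,35-17)=18
Total tardiness = 44

44


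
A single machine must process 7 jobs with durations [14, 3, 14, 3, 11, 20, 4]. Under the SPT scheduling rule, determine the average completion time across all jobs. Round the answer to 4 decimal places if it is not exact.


Sort jobs by processing time (SPT order): [3, 3, 4, 11, 14, 14, 20]
Compute completion times sequentially:
  Job 1: processing = 3, completes at 3
  Job 2: processing = 3, completes at 6
  Job 3: processing = 4, completes at 10
  Job 4: processing = 11, completes at 21
  Job 5: processing = 14, completes at 35
  Job 6: processing = 14, completes at 49
  Job 7: processing = 20, completes at 69
Sum of completion times = 193
Average completion time = 193/7 = 27.5714

27.5714


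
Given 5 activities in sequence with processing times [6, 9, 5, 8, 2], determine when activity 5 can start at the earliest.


Activity 5 starts after activities 1 through 4 complete.
Predecessor durations: [6, 9, 5, 8]
ES = 6 + 9 + 5 + 8 = 28

28


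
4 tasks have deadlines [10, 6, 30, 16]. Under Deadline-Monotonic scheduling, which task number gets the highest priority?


Sort tasks by relative deadline (ascending):
  Task 2: deadline = 6
  Task 1: deadline = 10
  Task 4: deadline = 16
  Task 3: deadline = 30
Priority order (highest first): [2, 1, 4, 3]
Highest priority task = 2

2


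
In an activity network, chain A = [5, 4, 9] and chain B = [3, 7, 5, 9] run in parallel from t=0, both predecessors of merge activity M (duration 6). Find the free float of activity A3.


ES(A3) = sum of predecessors on chain A = 9
EF(A3) = ES + duration = 9 + 9 = 18
Successor of A3 is M. ES(M) = max(sum(A), sum(B)) = max(18, 24) = 24
Free float = ES(successor) - EF(current) = 24 - 18 = 6

6


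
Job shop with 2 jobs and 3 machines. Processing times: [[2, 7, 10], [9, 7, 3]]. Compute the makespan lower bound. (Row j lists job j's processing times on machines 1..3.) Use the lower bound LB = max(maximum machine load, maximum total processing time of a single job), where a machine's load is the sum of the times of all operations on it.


Machine loads:
  Machine 1: 2 + 9 = 11
  Machine 2: 7 + 7 = 14
  Machine 3: 10 + 3 = 13
Max machine load = 14
Job totals:
  Job 1: 19
  Job 2: 19
Max job total = 19
Lower bound = max(14, 19) = 19

19


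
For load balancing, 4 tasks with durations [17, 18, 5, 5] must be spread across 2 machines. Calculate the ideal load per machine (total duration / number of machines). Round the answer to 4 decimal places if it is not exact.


Total processing time = 17 + 18 + 5 + 5 = 45
Number of machines = 2
Ideal balanced load = 45 / 2 = 22.5

22.5


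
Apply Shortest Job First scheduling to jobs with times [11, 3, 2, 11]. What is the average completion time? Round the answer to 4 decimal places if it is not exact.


SJF order (ascending): [2, 3, 11, 11]
Completion times:
  Job 1: burst=2, C=2
  Job 2: burst=3, C=5
  Job 3: burst=11, C=16
  Job 4: burst=11, C=27
Average completion = 50/4 = 12.5

12.5


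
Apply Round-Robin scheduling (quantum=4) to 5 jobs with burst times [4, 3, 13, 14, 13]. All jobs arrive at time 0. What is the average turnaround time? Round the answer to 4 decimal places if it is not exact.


Time quantum = 4
Execution trace:
  J1 runs 4 units, time = 4
  J2 runs 3 units, time = 7
  J3 runs 4 units, time = 11
  J4 runs 4 units, time = 15
  J5 runs 4 units, time = 19
  J3 runs 4 units, time = 23
  J4 runs 4 units, time = 27
  J5 runs 4 units, time = 31
  J3 runs 4 units, time = 35
  J4 runs 4 units, time = 39
  J5 runs 4 units, time = 43
  J3 runs 1 units, time = 44
  J4 runs 2 units, time = 46
  J5 runs 1 units, time = 47
Finish times: [4, 7, 44, 46, 47]
Average turnaround = 148/5 = 29.6

29.6


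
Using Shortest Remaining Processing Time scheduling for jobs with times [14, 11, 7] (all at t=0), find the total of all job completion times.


Since all jobs arrive at t=0, SRPT equals SPT ordering.
SPT order: [7, 11, 14]
Completion times:
  Job 1: p=7, C=7
  Job 2: p=11, C=18
  Job 3: p=14, C=32
Total completion time = 7 + 18 + 32 = 57

57


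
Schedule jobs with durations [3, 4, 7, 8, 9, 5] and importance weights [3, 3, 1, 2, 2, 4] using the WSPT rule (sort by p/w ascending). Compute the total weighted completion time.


Compute p/w ratios and sort ascending (WSPT): [(3, 3), (5, 4), (4, 3), (8, 2), (9, 2), (7, 1)]
Compute weighted completion times:
  Job (p=3,w=3): C=3, w*C=3*3=9
  Job (p=5,w=4): C=8, w*C=4*8=32
  Job (p=4,w=3): C=12, w*C=3*12=36
  Job (p=8,w=2): C=20, w*C=2*20=40
  Job (p=9,w=2): C=29, w*C=2*29=58
  Job (p=7,w=1): C=36, w*C=1*36=36
Total weighted completion time = 211

211


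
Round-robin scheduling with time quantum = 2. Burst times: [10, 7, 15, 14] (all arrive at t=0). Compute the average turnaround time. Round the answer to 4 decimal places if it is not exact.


Time quantum = 2
Execution trace:
  J1 runs 2 units, time = 2
  J2 runs 2 units, time = 4
  J3 runs 2 units, time = 6
  J4 runs 2 units, time = 8
  J1 runs 2 units, time = 10
  J2 runs 2 units, time = 12
  J3 runs 2 units, time = 14
  J4 runs 2 units, time = 16
  J1 runs 2 units, time = 18
  J2 runs 2 units, time = 20
  J3 runs 2 units, time = 22
  J4 runs 2 units, time = 24
  J1 runs 2 units, time = 26
  J2 runs 1 units, time = 27
  J3 runs 2 units, time = 29
  J4 runs 2 units, time = 31
  J1 runs 2 units, time = 33
  J3 runs 2 units, time = 35
  J4 runs 2 units, time = 37
  J3 runs 2 units, time = 39
  J4 runs 2 units, time = 41
  J3 runs 2 units, time = 43
  J4 runs 2 units, time = 45
  J3 runs 1 units, time = 46
Finish times: [33, 27, 46, 45]
Average turnaround = 151/4 = 37.75

37.75


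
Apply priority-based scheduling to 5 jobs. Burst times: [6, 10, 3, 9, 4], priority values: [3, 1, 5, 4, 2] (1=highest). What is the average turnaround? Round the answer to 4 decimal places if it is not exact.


Sort by priority (ascending = highest first):
Order: [(1, 10), (2, 4), (3, 6), (4, 9), (5, 3)]
Completion times:
  Priority 1, burst=10, C=10
  Priority 2, burst=4, C=14
  Priority 3, burst=6, C=20
  Priority 4, burst=9, C=29
  Priority 5, burst=3, C=32
Average turnaround = 105/5 = 21.0

21.0


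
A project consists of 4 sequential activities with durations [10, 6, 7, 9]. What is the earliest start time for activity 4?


Activity 4 starts after activities 1 through 3 complete.
Predecessor durations: [10, 6, 7]
ES = 10 + 6 + 7 = 23

23


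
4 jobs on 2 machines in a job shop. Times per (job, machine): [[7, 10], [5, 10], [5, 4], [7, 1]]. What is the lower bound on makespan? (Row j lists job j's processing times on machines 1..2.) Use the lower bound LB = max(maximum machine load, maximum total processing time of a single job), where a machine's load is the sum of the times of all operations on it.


Machine loads:
  Machine 1: 7 + 5 + 5 + 7 = 24
  Machine 2: 10 + 10 + 4 + 1 = 25
Max machine load = 25
Job totals:
  Job 1: 17
  Job 2: 15
  Job 3: 9
  Job 4: 8
Max job total = 17
Lower bound = max(25, 17) = 25

25


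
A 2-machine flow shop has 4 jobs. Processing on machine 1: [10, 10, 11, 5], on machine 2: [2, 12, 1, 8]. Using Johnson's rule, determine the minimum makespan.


Apply Johnson's rule:
  Group 1 (a <= b): [(4, 5, 8), (2, 10, 12)]
  Group 2 (a > b): [(1, 10, 2), (3, 11, 1)]
Optimal job order: [4, 2, 1, 3]
Schedule:
  Job 4: M1 done at 5, M2 done at 13
  Job 2: M1 done at 15, M2 done at 27
  Job 1: M1 done at 25, M2 done at 29
  Job 3: M1 done at 36, M2 done at 37
Makespan = 37

37


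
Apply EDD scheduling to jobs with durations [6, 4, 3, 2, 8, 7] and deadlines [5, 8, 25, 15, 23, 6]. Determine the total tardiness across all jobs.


Sort by due date (EDD order): [(6, 5), (7, 6), (4, 8), (2, 15), (8, 23), (3, 25)]
Compute completion times and tardiness:
  Job 1: p=6, d=5, C=6, tardiness=max(0,6-5)=1
  Job 2: p=7, d=6, C=13, tardiness=max(0,13-6)=7
  Job 3: p=4, d=8, C=17, tardiness=max(0,17-8)=9
  Job 4: p=2, d=15, C=19, tardiness=max(0,19-15)=4
  Job 5: p=8, d=23, C=27, tardiness=max(0,27-23)=4
  Job 6: p=3, d=25, C=30, tardiness=max(0,30-25)=5
Total tardiness = 30

30


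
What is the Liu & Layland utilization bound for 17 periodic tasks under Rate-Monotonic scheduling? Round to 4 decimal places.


Compute 2^(1/17) = 1.0416160107
Subtract 1: 1.0416160107 - 1 = 0.0416160107
Multiply by n: 17 * 0.0416160107 = 0.7074721819
Round to 4 dp: 0.7075

0.7075


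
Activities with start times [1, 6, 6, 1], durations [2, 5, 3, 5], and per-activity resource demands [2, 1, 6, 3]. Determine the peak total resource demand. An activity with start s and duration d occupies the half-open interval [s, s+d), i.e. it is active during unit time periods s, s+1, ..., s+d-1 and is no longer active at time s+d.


Each activity i is active on [start_i, start_i + duration_i).
Compute total resource usage per time slot:
  t=0: active resources = [], total = 0
  t=1: active resources = [2, 3], total = 5
  t=2: active resources = [2, 3], total = 5
  t=3: active resources = [3], total = 3
  t=4: active resources = [3], total = 3
  t=5: active resources = [3], total = 3
  t=6: active resources = [1, 6], total = 7
  t=7: active resources = [1, 6], total = 7
  t=8: active resources = [1, 6], total = 7
  t=9: active resources = [1], total = 1
  t=10: active resources = [1], total = 1
Peak resource demand = 7

7


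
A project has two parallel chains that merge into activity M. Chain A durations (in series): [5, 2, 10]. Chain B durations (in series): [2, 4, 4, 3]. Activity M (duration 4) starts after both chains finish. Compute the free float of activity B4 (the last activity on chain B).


ES(B4) = sum of predecessors on chain B = 10
EF(B4) = ES + duration = 10 + 3 = 13
Successor of B4 is M. ES(M) = max(sum(A), sum(B)) = max(17, 13) = 17
Free float = ES(successor) - EF(current) = 17 - 13 = 4

4


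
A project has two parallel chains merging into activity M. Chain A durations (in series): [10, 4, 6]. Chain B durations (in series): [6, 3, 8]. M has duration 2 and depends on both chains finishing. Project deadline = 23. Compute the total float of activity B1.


Forward pass: ES(B1) = sum of predecessors on chain B = 0
EF = ES + duration = 0 + 6 = 6
Backward pass: LF(M) = deadline = 23; LS(M) = 23 - 2 = 21
LF(B1) = LS(M) - sum(successors on chain B) = 21 - 11 = 10
LS = LF - duration = 10 - 6 = 4
Total float = LS - ES = 4 - 0 = 4

4


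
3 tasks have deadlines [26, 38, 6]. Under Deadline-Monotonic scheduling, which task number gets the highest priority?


Sort tasks by relative deadline (ascending):
  Task 3: deadline = 6
  Task 1: deadline = 26
  Task 2: deadline = 38
Priority order (highest first): [3, 1, 2]
Highest priority task = 3

3


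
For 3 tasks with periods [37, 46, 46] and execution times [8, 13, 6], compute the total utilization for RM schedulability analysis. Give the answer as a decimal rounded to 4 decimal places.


Compute individual utilizations (exact fractions):
  Task 1: C/T = 8/37 (approx. 0.2162)
  Task 2: C/T = 13/46 (approx. 0.2826)
  Task 3: C/T = 6/46 = 3/23 (approx. 0.1304)
Total utilization U = 8/37 + 13/46 + 3/23 = 1071/1702
Rounded to 4 decimal places: U = 0.6293
RM (Liu & Layland) bound for 3 tasks = 0.779763; compare with U = 1071/1702 (approx. 0.629260)
U <= bound, so schedulable by RM sufficient condition.

0.6293


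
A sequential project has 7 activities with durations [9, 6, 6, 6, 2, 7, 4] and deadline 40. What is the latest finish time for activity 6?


LF(activity 6) = deadline - sum of successor durations
Successors: activities 7 through 7 with durations [4]
Sum of successor durations = 4
LF = 40 - 4 = 36

36


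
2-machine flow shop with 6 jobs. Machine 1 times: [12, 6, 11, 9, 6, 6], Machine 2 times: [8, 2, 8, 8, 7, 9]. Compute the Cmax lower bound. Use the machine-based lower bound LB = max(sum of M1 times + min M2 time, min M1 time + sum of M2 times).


LB1 = sum(M1 times) + min(M2 times) = 50 + 2 = 52
LB2 = min(M1 times) + sum(M2 times) = 6 + 42 = 48
Lower bound = max(LB1, LB2) = max(52, 48) = 52

52


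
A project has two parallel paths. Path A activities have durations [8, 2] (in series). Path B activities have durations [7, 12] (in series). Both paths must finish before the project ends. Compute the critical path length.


Path A total = 8 + 2 = 10
Path B total = 7 + 12 = 19
Critical path = longest path = max(10, 19) = 19

19


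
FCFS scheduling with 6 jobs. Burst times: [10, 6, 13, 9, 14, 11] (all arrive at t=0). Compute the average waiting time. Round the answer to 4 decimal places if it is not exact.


FCFS order (as given): [10, 6, 13, 9, 14, 11]
Waiting times:
  Job 1: wait = 0
  Job 2: wait = 10
  Job 3: wait = 16
  Job 4: wait = 29
  Job 5: wait = 38
  Job 6: wait = 52
Sum of waiting times = 145
Average waiting time = 145/6 = 24.1667

24.1667


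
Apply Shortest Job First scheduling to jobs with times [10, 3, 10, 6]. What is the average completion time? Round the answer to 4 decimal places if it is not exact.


SJF order (ascending): [3, 6, 10, 10]
Completion times:
  Job 1: burst=3, C=3
  Job 2: burst=6, C=9
  Job 3: burst=10, C=19
  Job 4: burst=10, C=29
Average completion = 60/4 = 15.0

15.0


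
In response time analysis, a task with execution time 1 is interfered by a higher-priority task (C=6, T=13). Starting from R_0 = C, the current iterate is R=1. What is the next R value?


R_next = C + ceil(R_prev / T_hp) * C_hp
ceil(1 / 13) = ceil(0.0769) = 1
Interference = 1 * 6 = 6
R_next = 1 + 6 = 7

7


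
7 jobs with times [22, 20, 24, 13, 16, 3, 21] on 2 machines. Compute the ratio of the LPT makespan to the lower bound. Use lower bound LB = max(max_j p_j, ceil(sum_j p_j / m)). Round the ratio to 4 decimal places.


LPT order: [24, 22, 21, 20, 16, 13, 3]
Machine loads after assignment: [60, 59]
LPT makespan = 60
Lower bound = max(max_job, ceil(total/2)) = max(24, 60) = 60
Ratio = 60 / 60 = 1.0

1.0


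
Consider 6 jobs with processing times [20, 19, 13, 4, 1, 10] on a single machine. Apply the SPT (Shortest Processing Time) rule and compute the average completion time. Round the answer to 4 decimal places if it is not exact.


Sort jobs by processing time (SPT order): [1, 4, 10, 13, 19, 20]
Compute completion times sequentially:
  Job 1: processing = 1, completes at 1
  Job 2: processing = 4, completes at 5
  Job 3: processing = 10, completes at 15
  Job 4: processing = 13, completes at 28
  Job 5: processing = 19, completes at 47
  Job 6: processing = 20, completes at 67
Sum of completion times = 163
Average completion time = 163/6 = 27.1667

27.1667


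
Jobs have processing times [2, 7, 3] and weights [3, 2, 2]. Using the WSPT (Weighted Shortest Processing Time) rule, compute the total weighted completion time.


Compute p/w ratios and sort ascending (WSPT): [(2, 3), (3, 2), (7, 2)]
Compute weighted completion times:
  Job (p=2,w=3): C=2, w*C=3*2=6
  Job (p=3,w=2): C=5, w*C=2*5=10
  Job (p=7,w=2): C=12, w*C=2*12=24
Total weighted completion time = 40

40


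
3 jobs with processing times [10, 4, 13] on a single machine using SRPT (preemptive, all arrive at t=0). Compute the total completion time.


Since all jobs arrive at t=0, SRPT equals SPT ordering.
SPT order: [4, 10, 13]
Completion times:
  Job 1: p=4, C=4
  Job 2: p=10, C=14
  Job 3: p=13, C=27
Total completion time = 4 + 14 + 27 = 45

45


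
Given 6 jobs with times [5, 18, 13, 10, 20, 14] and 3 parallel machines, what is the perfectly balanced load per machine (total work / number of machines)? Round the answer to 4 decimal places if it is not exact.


Total processing time = 5 + 18 + 13 + 10 + 20 + 14 = 80
Number of machines = 3
Ideal balanced load = 80 / 3 = 26.6667

26.6667


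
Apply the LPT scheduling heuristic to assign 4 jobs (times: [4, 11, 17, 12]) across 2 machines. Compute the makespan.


Sort jobs in decreasing order (LPT): [17, 12, 11, 4]
Assign each job to the least loaded machine:
  Machine 1: jobs [17, 4], load = 21
  Machine 2: jobs [12, 11], load = 23
Makespan = max load = 23

23


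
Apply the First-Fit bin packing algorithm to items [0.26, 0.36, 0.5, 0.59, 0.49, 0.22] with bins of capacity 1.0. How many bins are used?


Place items sequentially using First-Fit:
  Item 0.26 -> new Bin 1
  Item 0.36 -> Bin 1 (now 0.62)
  Item 0.5 -> new Bin 2
  Item 0.59 -> new Bin 3
  Item 0.49 -> Bin 2 (now 0.99)
  Item 0.22 -> Bin 1 (now 0.84)
Total bins used = 3

3


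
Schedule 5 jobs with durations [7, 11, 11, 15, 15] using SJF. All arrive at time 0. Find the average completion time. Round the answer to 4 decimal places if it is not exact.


SJF order (ascending): [7, 11, 11, 15, 15]
Completion times:
  Job 1: burst=7, C=7
  Job 2: burst=11, C=18
  Job 3: burst=11, C=29
  Job 4: burst=15, C=44
  Job 5: burst=15, C=59
Average completion = 157/5 = 31.4

31.4


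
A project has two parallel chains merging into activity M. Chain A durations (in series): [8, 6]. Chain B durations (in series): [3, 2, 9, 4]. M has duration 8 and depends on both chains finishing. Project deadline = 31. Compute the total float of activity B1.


Forward pass: ES(B1) = sum of predecessors on chain B = 0
EF = ES + duration = 0 + 3 = 3
Backward pass: LF(M) = deadline = 31; LS(M) = 31 - 8 = 23
LF(B1) = LS(M) - sum(successors on chain B) = 23 - 15 = 8
LS = LF - duration = 8 - 3 = 5
Total float = LS - ES = 5 - 0 = 5

5


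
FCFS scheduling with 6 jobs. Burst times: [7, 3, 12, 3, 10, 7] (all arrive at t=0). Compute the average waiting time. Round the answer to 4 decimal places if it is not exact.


FCFS order (as given): [7, 3, 12, 3, 10, 7]
Waiting times:
  Job 1: wait = 0
  Job 2: wait = 7
  Job 3: wait = 10
  Job 4: wait = 22
  Job 5: wait = 25
  Job 6: wait = 35
Sum of waiting times = 99
Average waiting time = 99/6 = 16.5

16.5


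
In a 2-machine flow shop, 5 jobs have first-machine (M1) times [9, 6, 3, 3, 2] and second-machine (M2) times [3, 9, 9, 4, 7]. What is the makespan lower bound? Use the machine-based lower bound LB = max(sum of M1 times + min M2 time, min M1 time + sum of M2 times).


LB1 = sum(M1 times) + min(M2 times) = 23 + 3 = 26
LB2 = min(M1 times) + sum(M2 times) = 2 + 32 = 34
Lower bound = max(LB1, LB2) = max(26, 34) = 34

34


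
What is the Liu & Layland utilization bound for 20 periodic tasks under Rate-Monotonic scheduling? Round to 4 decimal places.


Compute 2^(1/20) = 1.0352649238
Subtract 1: 1.0352649238 - 1 = 0.0352649238
Multiply by n: 20 * 0.0352649238 = 0.7052984760
Round to 4 dp: 0.7053

0.7053


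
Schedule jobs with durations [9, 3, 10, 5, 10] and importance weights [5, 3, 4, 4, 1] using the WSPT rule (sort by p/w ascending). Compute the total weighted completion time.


Compute p/w ratios and sort ascending (WSPT): [(3, 3), (5, 4), (9, 5), (10, 4), (10, 1)]
Compute weighted completion times:
  Job (p=3,w=3): C=3, w*C=3*3=9
  Job (p=5,w=4): C=8, w*C=4*8=32
  Job (p=9,w=5): C=17, w*C=5*17=85
  Job (p=10,w=4): C=27, w*C=4*27=108
  Job (p=10,w=1): C=37, w*C=1*37=37
Total weighted completion time = 271

271


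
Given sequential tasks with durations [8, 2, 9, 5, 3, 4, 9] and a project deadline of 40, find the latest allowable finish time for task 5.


LF(activity 5) = deadline - sum of successor durations
Successors: activities 6 through 7 with durations [4, 9]
Sum of successor durations = 13
LF = 40 - 13 = 27

27


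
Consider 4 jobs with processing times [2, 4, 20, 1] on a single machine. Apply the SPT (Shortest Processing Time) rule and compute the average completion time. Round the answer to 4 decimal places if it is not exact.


Sort jobs by processing time (SPT order): [1, 2, 4, 20]
Compute completion times sequentially:
  Job 1: processing = 1, completes at 1
  Job 2: processing = 2, completes at 3
  Job 3: processing = 4, completes at 7
  Job 4: processing = 20, completes at 27
Sum of completion times = 38
Average completion time = 38/4 = 9.5

9.5


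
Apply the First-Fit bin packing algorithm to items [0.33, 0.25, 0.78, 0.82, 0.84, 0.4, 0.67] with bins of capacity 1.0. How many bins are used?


Place items sequentially using First-Fit:
  Item 0.33 -> new Bin 1
  Item 0.25 -> Bin 1 (now 0.58)
  Item 0.78 -> new Bin 2
  Item 0.82 -> new Bin 3
  Item 0.84 -> new Bin 4
  Item 0.4 -> Bin 1 (now 0.98)
  Item 0.67 -> new Bin 5
Total bins used = 5

5


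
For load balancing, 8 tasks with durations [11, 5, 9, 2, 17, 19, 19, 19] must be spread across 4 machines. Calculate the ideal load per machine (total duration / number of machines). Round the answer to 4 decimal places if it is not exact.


Total processing time = 11 + 5 + 9 + 2 + 17 + 19 + 19 + 19 = 101
Number of machines = 4
Ideal balanced load = 101 / 4 = 25.25

25.25


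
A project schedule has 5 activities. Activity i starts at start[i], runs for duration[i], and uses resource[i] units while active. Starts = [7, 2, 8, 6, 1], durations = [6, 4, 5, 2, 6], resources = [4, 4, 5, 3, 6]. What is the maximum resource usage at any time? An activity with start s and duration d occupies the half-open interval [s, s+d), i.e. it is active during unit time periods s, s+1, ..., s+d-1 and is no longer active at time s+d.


Each activity i is active on [start_i, start_i + duration_i).
Compute total resource usage per time slot:
  t=0: active resources = [], total = 0
  t=1: active resources = [6], total = 6
  t=2: active resources = [4, 6], total = 10
  t=3: active resources = [4, 6], total = 10
  t=4: active resources = [4, 6], total = 10
  t=5: active resources = [4, 6], total = 10
  t=6: active resources = [3, 6], total = 9
  t=7: active resources = [4, 3], total = 7
  t=8: active resources = [4, 5], total = 9
  t=9: active resources = [4, 5], total = 9
  t=10: active resources = [4, 5], total = 9
  t=11: active resources = [4, 5], total = 9
  t=12: active resources = [4, 5], total = 9
Peak resource demand = 10

10


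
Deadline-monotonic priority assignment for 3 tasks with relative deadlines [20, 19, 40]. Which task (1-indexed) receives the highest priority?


Sort tasks by relative deadline (ascending):
  Task 2: deadline = 19
  Task 1: deadline = 20
  Task 3: deadline = 40
Priority order (highest first): [2, 1, 3]
Highest priority task = 2

2


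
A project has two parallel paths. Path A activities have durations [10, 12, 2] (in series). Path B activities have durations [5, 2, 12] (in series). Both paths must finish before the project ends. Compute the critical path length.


Path A total = 10 + 12 + 2 = 24
Path B total = 5 + 2 + 12 = 19
Critical path = longest path = max(24, 19) = 24

24


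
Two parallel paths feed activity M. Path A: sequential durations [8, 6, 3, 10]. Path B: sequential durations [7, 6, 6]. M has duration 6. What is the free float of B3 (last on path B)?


ES(B3) = sum of predecessors on chain B = 13
EF(B3) = ES + duration = 13 + 6 = 19
Successor of B3 is M. ES(M) = max(sum(A), sum(B)) = max(27, 19) = 27
Free float = ES(successor) - EF(current) = 27 - 19 = 8

8


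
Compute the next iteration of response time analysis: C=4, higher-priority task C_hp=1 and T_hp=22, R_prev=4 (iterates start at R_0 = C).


R_next = C + ceil(R_prev / T_hp) * C_hp
ceil(4 / 22) = ceil(0.1818) = 1
Interference = 1 * 1 = 1
R_next = 4 + 1 = 5

5


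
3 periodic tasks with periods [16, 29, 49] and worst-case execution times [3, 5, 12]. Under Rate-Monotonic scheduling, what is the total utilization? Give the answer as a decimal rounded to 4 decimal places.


Compute individual utilizations (exact fractions):
  Task 1: C/T = 3/16 (approx. 0.1875)
  Task 2: C/T = 5/29 (approx. 0.1724)
  Task 3: C/T = 12/49 (approx. 0.2449)
Total utilization U = 3/16 + 5/29 + 12/49 = 13751/22736
Rounded to 4 decimal places: U = 0.6048
RM (Liu & Layland) bound for 3 tasks = 0.779763; compare with U = 13751/22736 (approx. 0.604812)
U <= bound, so schedulable by RM sufficient condition.

0.6048


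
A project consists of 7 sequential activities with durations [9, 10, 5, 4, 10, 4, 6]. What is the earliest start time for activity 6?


Activity 6 starts after activities 1 through 5 complete.
Predecessor durations: [9, 10, 5, 4, 10]
ES = 9 + 10 + 5 + 4 + 10 = 38

38


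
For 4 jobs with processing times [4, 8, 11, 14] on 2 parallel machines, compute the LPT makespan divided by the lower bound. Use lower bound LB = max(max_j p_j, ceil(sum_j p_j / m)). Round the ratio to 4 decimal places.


LPT order: [14, 11, 8, 4]
Machine loads after assignment: [18, 19]
LPT makespan = 19
Lower bound = max(max_job, ceil(total/2)) = max(14, 19) = 19
Ratio = 19 / 19 = 1.0

1.0


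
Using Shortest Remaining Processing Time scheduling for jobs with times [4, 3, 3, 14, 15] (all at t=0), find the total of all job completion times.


Since all jobs arrive at t=0, SRPT equals SPT ordering.
SPT order: [3, 3, 4, 14, 15]
Completion times:
  Job 1: p=3, C=3
  Job 2: p=3, C=6
  Job 3: p=4, C=10
  Job 4: p=14, C=24
  Job 5: p=15, C=39
Total completion time = 3 + 6 + 10 + 24 + 39 = 82

82


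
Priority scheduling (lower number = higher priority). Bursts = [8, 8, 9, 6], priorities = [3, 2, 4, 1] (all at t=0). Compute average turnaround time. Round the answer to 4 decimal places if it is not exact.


Sort by priority (ascending = highest first):
Order: [(1, 6), (2, 8), (3, 8), (4, 9)]
Completion times:
  Priority 1, burst=6, C=6
  Priority 2, burst=8, C=14
  Priority 3, burst=8, C=22
  Priority 4, burst=9, C=31
Average turnaround = 73/4 = 18.25

18.25


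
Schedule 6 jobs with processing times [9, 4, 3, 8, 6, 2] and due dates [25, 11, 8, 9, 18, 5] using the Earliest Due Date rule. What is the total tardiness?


Sort by due date (EDD order): [(2, 5), (3, 8), (8, 9), (4, 11), (6, 18), (9, 25)]
Compute completion times and tardiness:
  Job 1: p=2, d=5, C=2, tardiness=max(0,2-5)=0
  Job 2: p=3, d=8, C=5, tardiness=max(0,5-8)=0
  Job 3: p=8, d=9, C=13, tardiness=max(0,13-9)=4
  Job 4: p=4, d=11, C=17, tardiness=max(0,17-11)=6
  Job 5: p=6, d=18, C=23, tardiness=max(0,23-18)=5
  Job 6: p=9, d=25, C=32, tardiness=max(0,32-25)=7
Total tardiness = 22

22


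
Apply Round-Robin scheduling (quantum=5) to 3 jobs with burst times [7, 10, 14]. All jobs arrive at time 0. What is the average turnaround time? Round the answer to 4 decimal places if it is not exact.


Time quantum = 5
Execution trace:
  J1 runs 5 units, time = 5
  J2 runs 5 units, time = 10
  J3 runs 5 units, time = 15
  J1 runs 2 units, time = 17
  J2 runs 5 units, time = 22
  J3 runs 5 units, time = 27
  J3 runs 4 units, time = 31
Finish times: [17, 22, 31]
Average turnaround = 70/3 = 23.3333

23.3333


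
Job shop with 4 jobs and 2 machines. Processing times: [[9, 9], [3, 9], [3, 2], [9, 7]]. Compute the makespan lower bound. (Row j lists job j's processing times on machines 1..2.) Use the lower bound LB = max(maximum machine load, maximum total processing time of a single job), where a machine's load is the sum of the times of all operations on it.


Machine loads:
  Machine 1: 9 + 3 + 3 + 9 = 24
  Machine 2: 9 + 9 + 2 + 7 = 27
Max machine load = 27
Job totals:
  Job 1: 18
  Job 2: 12
  Job 3: 5
  Job 4: 16
Max job total = 18
Lower bound = max(27, 18) = 27

27


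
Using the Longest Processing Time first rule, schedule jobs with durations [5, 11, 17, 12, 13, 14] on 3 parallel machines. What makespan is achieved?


Sort jobs in decreasing order (LPT): [17, 14, 13, 12, 11, 5]
Assign each job to the least loaded machine:
  Machine 1: jobs [17, 5], load = 22
  Machine 2: jobs [14, 11], load = 25
  Machine 3: jobs [13, 12], load = 25
Makespan = max load = 25

25


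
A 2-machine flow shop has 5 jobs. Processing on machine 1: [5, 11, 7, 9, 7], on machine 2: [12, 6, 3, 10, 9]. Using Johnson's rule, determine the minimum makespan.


Apply Johnson's rule:
  Group 1 (a <= b): [(1, 5, 12), (5, 7, 9), (4, 9, 10)]
  Group 2 (a > b): [(2, 11, 6), (3, 7, 3)]
Optimal job order: [1, 5, 4, 2, 3]
Schedule:
  Job 1: M1 done at 5, M2 done at 17
  Job 5: M1 done at 12, M2 done at 26
  Job 4: M1 done at 21, M2 done at 36
  Job 2: M1 done at 32, M2 done at 42
  Job 3: M1 done at 39, M2 done at 45
Makespan = 45

45


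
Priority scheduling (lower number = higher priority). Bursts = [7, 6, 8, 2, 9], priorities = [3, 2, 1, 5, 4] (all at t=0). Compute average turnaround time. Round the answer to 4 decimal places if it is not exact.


Sort by priority (ascending = highest first):
Order: [(1, 8), (2, 6), (3, 7), (4, 9), (5, 2)]
Completion times:
  Priority 1, burst=8, C=8
  Priority 2, burst=6, C=14
  Priority 3, burst=7, C=21
  Priority 4, burst=9, C=30
  Priority 5, burst=2, C=32
Average turnaround = 105/5 = 21.0

21.0


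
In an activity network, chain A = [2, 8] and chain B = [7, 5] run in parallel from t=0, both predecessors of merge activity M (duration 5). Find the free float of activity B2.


ES(B2) = sum of predecessors on chain B = 7
EF(B2) = ES + duration = 7 + 5 = 12
Successor of B2 is M. ES(M) = max(sum(A), sum(B)) = max(10, 12) = 12
Free float = ES(successor) - EF(current) = 12 - 12 = 0

0


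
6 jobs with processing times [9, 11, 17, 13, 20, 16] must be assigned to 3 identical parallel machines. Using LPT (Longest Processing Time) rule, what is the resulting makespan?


Sort jobs in decreasing order (LPT): [20, 17, 16, 13, 11, 9]
Assign each job to the least loaded machine:
  Machine 1: jobs [20, 9], load = 29
  Machine 2: jobs [17, 11], load = 28
  Machine 3: jobs [16, 13], load = 29
Makespan = max load = 29

29


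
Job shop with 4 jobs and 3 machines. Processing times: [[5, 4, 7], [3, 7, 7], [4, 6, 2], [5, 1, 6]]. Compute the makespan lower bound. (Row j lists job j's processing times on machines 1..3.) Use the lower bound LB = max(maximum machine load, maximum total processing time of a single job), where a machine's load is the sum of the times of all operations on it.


Machine loads:
  Machine 1: 5 + 3 + 4 + 5 = 17
  Machine 2: 4 + 7 + 6 + 1 = 18
  Machine 3: 7 + 7 + 2 + 6 = 22
Max machine load = 22
Job totals:
  Job 1: 16
  Job 2: 17
  Job 3: 12
  Job 4: 12
Max job total = 17
Lower bound = max(22, 17) = 22

22
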